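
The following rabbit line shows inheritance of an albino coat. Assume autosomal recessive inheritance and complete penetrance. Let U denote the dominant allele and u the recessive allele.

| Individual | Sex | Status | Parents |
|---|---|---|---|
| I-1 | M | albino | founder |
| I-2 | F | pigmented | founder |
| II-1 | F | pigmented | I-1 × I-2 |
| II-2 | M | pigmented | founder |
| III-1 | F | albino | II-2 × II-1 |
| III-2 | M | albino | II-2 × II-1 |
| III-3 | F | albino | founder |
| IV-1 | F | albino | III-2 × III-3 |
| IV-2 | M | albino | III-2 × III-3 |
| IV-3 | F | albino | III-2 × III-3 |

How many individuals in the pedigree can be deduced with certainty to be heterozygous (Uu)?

2

Obligate heterozygotes: II-1 is pigmented so carries U and received u from I-1 (uu), so II-1 is Uu; II-2 is pigmented so carries U and passed u to III-1 (uu), so II-2 is Uu.
Every other individual is either homozygous by phenotype or has at least one consistent homozygous assignment, so the count is 2.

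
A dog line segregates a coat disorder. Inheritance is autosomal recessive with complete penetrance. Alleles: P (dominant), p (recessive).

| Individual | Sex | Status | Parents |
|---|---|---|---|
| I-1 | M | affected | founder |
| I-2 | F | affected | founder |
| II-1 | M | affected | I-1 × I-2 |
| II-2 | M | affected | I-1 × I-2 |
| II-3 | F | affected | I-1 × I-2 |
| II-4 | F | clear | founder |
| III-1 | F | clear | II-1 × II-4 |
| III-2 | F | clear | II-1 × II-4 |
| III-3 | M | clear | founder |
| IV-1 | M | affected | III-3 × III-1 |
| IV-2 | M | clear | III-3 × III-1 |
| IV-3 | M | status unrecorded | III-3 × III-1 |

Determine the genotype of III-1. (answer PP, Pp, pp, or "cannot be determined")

Pp

From phenotype alone, III-1 is PP or Pp.
III-1 is clear so carries P and received p from II-1 (pp), so III-1 is Pp.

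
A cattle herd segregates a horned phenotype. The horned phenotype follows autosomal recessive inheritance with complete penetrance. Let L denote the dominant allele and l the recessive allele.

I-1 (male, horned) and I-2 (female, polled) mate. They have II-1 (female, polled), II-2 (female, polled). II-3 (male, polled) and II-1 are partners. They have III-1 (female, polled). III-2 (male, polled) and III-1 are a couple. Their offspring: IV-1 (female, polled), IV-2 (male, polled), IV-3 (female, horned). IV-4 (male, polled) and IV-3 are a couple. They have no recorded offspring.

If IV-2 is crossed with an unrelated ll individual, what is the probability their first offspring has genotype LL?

III-2 is polled so carries L and passed l to IV-3 (ll), so III-2 is Ll.
III-1 is polled so carries L and passed l to IV-3 (ll), so III-1 is Ll.
IV-2 is a polled offspring of III-2 (Ll) × III-1 (Ll), whose cross gives 1/4 LL : 1/2 Ll : 1/4 ll; conditioning on being polled, IV-2 is LL with probability 1/3, Ll with probability 2/3.
Summing over parental genotype combinations, P(offspring has genotype LL) = 0 = 0.

0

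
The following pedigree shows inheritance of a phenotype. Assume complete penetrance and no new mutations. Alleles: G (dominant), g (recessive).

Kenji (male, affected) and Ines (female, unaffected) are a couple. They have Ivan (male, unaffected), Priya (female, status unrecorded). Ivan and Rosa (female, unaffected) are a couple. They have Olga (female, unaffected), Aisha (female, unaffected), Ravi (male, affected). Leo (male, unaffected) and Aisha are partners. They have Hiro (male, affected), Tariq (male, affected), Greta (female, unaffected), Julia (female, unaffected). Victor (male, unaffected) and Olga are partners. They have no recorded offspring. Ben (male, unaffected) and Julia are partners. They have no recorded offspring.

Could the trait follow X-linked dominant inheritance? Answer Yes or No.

No

Under X-linked dominant, Ravi (affected, male) cannot arise from Ivan (unaffected) × Rosa (unaffected).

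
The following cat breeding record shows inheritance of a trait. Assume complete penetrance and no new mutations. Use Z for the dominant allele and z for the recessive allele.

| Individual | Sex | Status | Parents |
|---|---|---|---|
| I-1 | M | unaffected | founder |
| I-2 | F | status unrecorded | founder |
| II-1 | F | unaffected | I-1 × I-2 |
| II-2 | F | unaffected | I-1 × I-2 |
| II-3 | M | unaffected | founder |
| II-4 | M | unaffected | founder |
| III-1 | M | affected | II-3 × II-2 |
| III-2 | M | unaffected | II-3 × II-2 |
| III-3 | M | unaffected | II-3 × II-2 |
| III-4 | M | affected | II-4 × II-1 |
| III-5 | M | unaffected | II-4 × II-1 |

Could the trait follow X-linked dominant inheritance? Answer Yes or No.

No

Under X-linked dominant, III-1 (affected, male) cannot arise from II-3 (unaffected) × II-2 (unaffected).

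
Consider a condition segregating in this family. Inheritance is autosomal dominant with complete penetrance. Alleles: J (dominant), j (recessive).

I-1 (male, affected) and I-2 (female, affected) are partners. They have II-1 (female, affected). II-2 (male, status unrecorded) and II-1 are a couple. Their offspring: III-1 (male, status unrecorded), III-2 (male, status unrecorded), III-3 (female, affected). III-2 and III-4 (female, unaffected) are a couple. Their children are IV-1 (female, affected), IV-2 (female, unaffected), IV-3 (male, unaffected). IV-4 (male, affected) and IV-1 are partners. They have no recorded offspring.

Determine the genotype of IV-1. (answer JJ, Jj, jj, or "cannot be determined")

From phenotype alone, IV-1 is JJ or Jj.
IV-1 is affected so carries J and received j from III-4 (jj), so IV-1 is Jj.

Jj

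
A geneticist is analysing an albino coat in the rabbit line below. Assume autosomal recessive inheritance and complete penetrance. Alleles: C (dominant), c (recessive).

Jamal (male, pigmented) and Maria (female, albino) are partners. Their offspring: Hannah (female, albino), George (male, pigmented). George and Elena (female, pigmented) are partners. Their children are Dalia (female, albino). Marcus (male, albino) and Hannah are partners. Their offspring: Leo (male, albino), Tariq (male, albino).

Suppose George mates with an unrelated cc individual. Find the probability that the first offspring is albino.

George is pigmented so carries C and received c from Maria (cc), so George is Cc.
The cross gives 1/2 Cc : 1/2 cc, so P(offspring is albino) = 1/2.

1/2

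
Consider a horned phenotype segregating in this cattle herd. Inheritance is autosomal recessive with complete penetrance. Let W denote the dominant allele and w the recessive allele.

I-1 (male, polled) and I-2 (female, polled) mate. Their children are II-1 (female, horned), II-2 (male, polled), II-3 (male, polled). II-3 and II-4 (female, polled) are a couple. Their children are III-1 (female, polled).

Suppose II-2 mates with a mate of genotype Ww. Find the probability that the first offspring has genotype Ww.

1/2

I-1 is polled so carries W and passed w to II-1 (ww), so I-1 is Ww.
I-2 is polled so carries W and passed w to II-1 (ww), so I-2 is Ww.
II-2 is a polled offspring of I-1 (Ww) × I-2 (Ww), whose cross gives 1/4 WW : 1/2 Ww : 1/4 ww; conditioning on being polled, II-2 is WW with probability 1/3, Ww with probability 2/3.
Summing over parental genotype combinations, P(offspring has genotype Ww) = 1/3·1/2 + 2/3·1/2 = 1/2.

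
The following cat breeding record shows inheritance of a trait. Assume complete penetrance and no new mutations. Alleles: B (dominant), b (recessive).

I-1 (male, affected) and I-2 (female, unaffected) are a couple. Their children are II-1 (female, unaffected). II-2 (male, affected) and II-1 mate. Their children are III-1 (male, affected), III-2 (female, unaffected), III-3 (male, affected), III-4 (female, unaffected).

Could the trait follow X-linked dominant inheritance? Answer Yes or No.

Under X-linked dominant, II-1 (unaffected, female) cannot arise from I-1 (affected) × I-2 (unaffected).

No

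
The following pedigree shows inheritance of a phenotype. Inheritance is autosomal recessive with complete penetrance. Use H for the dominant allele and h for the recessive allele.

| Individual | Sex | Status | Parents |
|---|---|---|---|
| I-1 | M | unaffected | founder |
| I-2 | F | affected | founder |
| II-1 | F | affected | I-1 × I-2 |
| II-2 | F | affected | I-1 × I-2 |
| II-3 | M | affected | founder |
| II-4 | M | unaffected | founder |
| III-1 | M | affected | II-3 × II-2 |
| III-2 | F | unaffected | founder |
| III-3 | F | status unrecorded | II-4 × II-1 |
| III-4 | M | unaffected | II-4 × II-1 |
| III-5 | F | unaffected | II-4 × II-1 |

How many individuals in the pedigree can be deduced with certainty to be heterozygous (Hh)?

Obligate heterozygotes: I-1 is unaffected so carries H and passed h to II-1 (hh), so I-1 is Hh; III-4 is unaffected so carries H and received h from II-1 (hh), so III-4 is Hh; III-5 is unaffected so carries H and received h from II-1 (hh), so III-5 is Hh.
Every other individual is either homozygous by phenotype or has at least one consistent homozygous assignment, so the count is 3.

3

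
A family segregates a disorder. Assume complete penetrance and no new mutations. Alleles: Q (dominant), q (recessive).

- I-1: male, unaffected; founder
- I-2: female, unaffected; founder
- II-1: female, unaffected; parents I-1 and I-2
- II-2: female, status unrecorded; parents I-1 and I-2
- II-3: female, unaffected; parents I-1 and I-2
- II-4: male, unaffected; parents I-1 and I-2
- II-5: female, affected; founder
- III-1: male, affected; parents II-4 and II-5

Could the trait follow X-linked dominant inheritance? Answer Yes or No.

A consistent assignment under X-linked dominant exists: I-1 X^q Y, I-2 X^q X^q, II-1 X^q X^q, II-2 X^q X^q, II-3 X^q X^q, II-4 X^q Y, II-5 X^Q X^Q, III-1 X^Q Y.
In this assignment every recorded phenotype matches its genotype and every non-founder's genotype is obtainable from its parents' genotypes, so the pedigree is consistent.

Yes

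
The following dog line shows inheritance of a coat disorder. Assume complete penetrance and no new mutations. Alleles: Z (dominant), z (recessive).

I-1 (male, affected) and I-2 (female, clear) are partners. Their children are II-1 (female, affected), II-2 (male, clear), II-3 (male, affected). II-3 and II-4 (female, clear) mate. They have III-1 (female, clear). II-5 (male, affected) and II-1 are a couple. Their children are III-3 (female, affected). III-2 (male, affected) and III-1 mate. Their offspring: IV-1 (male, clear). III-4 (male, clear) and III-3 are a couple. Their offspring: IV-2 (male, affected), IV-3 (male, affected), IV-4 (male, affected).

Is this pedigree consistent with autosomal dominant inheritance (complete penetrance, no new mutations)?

A consistent assignment under autosomal dominant exists: I-1 Zz, I-2 zz, II-1 Zz, II-2 zz, II-3 Zz, II-4 zz, II-5 ZZ, III-1 zz, III-2 Zz, III-3 ZZ, III-4 zz, IV-1 zz, IV-2 Zz, IV-3 Zz, IV-4 Zz.
In this assignment every recorded phenotype matches its genotype and every non-founder's genotype is obtainable from its parents' genotypes, so the pedigree is consistent.

Yes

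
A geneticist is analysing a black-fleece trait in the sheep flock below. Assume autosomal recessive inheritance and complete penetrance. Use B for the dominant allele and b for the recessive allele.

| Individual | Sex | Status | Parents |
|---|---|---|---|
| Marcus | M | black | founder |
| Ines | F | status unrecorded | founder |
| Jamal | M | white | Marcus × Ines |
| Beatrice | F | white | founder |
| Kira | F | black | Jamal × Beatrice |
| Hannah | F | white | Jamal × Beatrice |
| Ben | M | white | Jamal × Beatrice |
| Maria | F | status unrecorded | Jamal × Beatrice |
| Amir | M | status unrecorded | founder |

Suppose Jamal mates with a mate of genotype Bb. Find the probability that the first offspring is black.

Jamal is white so carries B and received b from Marcus (bb), so Jamal is Bb.
The cross gives 1/4 BB : 1/2 Bb : 1/4 bb, so P(offspring is black) = 1/4.

1/4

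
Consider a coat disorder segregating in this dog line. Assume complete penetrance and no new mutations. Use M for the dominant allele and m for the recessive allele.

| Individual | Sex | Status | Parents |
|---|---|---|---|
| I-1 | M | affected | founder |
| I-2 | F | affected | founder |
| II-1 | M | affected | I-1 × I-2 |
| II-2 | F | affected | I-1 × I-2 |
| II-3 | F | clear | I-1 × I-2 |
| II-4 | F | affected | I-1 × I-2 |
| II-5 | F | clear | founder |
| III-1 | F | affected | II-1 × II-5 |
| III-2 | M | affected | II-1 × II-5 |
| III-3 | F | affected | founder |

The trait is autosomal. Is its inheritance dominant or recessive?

dominant

I-1 and I-2 are both affected yet have a clear child II-3. Under a recessive model two affected parents are homozygous and every child would be affected, so the trait cannot be recessive.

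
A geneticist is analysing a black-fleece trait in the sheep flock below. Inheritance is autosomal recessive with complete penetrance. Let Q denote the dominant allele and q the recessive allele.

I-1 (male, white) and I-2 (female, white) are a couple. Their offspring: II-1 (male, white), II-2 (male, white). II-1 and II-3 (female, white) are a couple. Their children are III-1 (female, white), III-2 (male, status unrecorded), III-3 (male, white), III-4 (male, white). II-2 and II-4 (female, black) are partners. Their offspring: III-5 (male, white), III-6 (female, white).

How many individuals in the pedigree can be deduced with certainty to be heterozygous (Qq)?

Obligate heterozygotes: III-5 is white so carries Q and received q from II-4 (qq), so III-5 is Qq; III-6 is white so carries Q and received q from II-4 (qq), so III-6 is Qq.
Every other individual is either homozygous by phenotype or has at least one consistent homozygous assignment, so the count is 2.

2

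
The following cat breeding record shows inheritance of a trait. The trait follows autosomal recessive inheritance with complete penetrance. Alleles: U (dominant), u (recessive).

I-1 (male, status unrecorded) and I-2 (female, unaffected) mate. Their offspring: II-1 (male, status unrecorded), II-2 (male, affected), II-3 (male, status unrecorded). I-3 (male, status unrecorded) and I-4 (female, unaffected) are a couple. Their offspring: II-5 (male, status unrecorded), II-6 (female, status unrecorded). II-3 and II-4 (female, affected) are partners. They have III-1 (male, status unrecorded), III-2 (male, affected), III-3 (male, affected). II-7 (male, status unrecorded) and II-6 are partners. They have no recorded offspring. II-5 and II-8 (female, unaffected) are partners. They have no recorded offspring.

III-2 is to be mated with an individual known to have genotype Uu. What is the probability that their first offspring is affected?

III-2 is affected, so III-2 is uu.
The cross gives 1/2 Uu : 1/2 uu, so P(offspring is affected) = 1/2.

1/2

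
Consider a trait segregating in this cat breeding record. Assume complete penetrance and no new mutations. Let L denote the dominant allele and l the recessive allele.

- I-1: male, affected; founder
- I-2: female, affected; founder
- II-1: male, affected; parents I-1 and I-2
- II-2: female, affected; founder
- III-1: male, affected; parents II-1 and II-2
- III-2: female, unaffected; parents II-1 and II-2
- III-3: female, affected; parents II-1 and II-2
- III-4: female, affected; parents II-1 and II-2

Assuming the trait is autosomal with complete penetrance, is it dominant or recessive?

II-1 and II-2 are both affected yet have an unaffected child III-2. Under a recessive model two affected parents are homozygous and every child would be affected, so the trait cannot be recessive.

dominant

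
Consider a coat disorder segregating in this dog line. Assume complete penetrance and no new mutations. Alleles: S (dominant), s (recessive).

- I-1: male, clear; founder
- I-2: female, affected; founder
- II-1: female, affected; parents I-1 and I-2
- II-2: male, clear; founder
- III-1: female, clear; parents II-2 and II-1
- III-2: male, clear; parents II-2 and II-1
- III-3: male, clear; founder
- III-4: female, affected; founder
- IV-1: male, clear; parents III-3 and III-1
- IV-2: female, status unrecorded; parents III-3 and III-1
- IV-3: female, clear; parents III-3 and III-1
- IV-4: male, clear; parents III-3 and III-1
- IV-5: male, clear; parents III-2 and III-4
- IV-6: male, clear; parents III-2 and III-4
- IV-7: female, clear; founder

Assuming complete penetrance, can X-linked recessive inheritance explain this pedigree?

Under X-linked recessive, II-1 (affected, female) cannot arise from I-1 (clear) × I-2 (affected).

No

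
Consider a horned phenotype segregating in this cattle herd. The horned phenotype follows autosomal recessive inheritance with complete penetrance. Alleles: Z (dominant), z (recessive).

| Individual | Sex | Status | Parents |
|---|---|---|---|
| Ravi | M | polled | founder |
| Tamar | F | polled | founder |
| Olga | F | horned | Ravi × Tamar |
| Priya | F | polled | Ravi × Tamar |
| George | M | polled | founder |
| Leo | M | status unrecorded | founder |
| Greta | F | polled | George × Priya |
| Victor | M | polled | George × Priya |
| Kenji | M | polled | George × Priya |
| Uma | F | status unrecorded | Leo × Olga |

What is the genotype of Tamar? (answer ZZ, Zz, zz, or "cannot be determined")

From phenotype alone, Tamar is ZZ or Zz.
Tamar is polled so carries Z and passed z to Olga (zz), so Tamar is Zz.

Zz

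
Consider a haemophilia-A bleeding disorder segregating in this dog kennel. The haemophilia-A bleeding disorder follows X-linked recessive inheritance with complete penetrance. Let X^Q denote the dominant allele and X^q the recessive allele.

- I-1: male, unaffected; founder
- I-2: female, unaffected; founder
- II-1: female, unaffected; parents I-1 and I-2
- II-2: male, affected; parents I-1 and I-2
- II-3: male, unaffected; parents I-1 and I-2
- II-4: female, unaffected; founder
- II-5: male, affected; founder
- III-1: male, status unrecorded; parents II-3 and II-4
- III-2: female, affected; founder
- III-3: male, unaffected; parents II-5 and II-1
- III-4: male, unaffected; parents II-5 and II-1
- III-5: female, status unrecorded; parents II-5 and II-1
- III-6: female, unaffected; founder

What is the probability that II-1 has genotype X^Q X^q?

I-1 is unaffected, so I-1 is X^Q Y.
I-2 is unaffected so carries Q and passed q to II-2 (X^q Y), so I-2 is X^Q X^q.
Their cross gives offspring ratios 1/2 X^Q X^Q : 1/2 X^Q X^q. Conditioning on II-1 being unaffected, P(X^Q X^q) = 1/2 / 1 = 1/2 before taking II-1's own offspring into account.
II-5 is affected, so II-5 is X^q Y.
Now use II-1's offspring. Probability of each recorded status — unaffected son III-3: 1/2 if II-1 is X^Q X^q, 1 if X^Q X^Q; unaffected son III-4: 1/2 if II-1 is X^Q X^q, 1 if X^Q X^Q. (III-5: equally likely either way, so uninformative.)
Bayes: P(X^Q X^q) = 1/2·1/4 / (1/2·1/4 + 1/2·1) = 1/5.

1/5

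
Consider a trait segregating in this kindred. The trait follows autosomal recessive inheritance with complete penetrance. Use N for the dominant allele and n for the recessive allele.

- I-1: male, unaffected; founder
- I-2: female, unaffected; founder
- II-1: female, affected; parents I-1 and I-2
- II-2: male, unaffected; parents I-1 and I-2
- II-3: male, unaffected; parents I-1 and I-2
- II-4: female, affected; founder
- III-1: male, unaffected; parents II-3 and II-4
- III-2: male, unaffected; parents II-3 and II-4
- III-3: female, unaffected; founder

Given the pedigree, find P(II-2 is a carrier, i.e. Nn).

I-1 is unaffected so carries N and passed n to II-1 (nn), so I-1 is Nn.
I-2 is unaffected so carries N and passed n to II-1 (nn), so I-2 is Nn.
Their cross gives offspring ratios 1/4 NN : 1/2 Nn : 1/4 nn. Conditioning on II-2 being unaffected, P(Nn) = 1/2 / 3/4 = 2/3.

2/3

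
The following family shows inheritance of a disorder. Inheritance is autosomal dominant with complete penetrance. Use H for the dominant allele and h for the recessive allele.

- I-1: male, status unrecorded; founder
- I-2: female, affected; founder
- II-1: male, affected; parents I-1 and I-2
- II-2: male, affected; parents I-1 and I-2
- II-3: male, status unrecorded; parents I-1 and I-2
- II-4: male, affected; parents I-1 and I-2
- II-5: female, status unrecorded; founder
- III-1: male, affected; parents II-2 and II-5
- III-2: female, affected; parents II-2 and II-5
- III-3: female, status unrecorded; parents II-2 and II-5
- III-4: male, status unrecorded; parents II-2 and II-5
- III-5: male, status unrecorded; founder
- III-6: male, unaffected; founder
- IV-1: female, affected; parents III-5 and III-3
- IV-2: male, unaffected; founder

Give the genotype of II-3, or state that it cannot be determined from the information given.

II-3's phenotype is unrecorded, and no parent or child forces a single allele at both positions; consistent genotype assignments exist with II-3 as HH or Hh or hh.

cannot be determined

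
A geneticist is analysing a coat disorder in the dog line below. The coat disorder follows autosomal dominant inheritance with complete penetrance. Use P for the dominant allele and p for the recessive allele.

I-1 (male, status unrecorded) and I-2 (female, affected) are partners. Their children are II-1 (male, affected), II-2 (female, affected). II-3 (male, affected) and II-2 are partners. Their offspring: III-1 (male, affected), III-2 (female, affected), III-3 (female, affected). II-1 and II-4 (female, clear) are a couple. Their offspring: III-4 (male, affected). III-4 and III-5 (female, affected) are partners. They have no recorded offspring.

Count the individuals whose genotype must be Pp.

Obligate heterozygotes: III-4 is affected so carries P and received p from II-4 (pp), so III-4 is Pp.
Every other individual is either homozygous by phenotype or has at least one consistent homozygous assignment, so the count is 1.

1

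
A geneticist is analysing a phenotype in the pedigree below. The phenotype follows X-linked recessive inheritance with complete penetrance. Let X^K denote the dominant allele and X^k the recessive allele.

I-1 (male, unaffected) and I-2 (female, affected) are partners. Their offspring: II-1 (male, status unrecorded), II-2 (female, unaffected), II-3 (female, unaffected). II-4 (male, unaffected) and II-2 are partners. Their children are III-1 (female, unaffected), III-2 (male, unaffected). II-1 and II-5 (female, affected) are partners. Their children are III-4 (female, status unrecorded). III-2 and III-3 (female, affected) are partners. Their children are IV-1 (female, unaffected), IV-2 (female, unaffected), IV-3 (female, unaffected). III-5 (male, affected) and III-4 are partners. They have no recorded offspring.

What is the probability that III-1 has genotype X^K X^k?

1/2

II-4 is unaffected, so II-4 is X^K Y.
II-2 is unaffected so carries K and received k from I-2 (X^k X^k), so II-2 is X^K X^k.
Their cross gives offspring ratios 1/2 X^K X^K : 1/2 X^K X^k. Conditioning on III-1 being unaffected, P(X^K X^k) = 1/2 / 1 = 1/2.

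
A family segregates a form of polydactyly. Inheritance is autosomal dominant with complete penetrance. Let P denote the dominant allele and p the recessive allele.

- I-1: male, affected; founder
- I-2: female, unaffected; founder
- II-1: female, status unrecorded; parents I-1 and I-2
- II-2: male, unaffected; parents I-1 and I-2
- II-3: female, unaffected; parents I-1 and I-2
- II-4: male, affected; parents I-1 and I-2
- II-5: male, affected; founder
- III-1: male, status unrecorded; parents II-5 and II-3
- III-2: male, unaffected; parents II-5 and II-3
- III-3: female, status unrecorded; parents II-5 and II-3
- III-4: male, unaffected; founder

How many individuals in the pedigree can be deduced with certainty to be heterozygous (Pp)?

3

Obligate heterozygotes: I-1 is affected so carries P and passed p to II-2 (pp), so I-1 is Pp; II-4 is affected so carries P and received p from I-2 (pp), so II-4 is Pp; II-5 is affected so carries P and passed p to III-2 (pp), so II-5 is Pp.
Every other individual is either homozygous by phenotype or has at least one consistent homozygous assignment, so the count is 3.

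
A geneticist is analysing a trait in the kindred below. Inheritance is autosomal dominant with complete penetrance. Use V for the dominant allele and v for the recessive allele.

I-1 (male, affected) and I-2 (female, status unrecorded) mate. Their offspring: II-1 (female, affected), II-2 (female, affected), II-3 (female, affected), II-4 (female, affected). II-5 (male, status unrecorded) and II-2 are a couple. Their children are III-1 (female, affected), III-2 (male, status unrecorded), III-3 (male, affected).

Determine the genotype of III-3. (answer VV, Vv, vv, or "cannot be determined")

III-3's phenotype allows VV or Vv, and no parent or child forces a single allele at both positions; consistent genotype assignments exist with III-3 as VV or Vv.

cannot be determined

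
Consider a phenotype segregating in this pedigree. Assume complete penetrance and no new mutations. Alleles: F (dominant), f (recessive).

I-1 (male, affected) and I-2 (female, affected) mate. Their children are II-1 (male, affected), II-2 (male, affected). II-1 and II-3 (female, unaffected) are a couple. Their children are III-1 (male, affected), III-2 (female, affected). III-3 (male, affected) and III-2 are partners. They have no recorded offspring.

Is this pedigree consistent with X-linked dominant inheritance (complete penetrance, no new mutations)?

No

Under X-linked dominant, III-1 (affected, male) cannot arise from II-1 (affected) × II-3 (unaffected).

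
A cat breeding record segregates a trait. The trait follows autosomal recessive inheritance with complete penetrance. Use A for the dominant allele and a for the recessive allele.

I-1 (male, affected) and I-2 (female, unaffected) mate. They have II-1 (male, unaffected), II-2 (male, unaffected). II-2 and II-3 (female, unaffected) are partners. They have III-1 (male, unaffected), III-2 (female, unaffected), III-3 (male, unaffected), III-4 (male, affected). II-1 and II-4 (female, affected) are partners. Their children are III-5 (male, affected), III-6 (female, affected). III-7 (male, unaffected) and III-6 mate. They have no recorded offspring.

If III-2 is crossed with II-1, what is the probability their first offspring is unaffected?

II-2 is unaffected so carries A and received a from I-1 (aa), so II-2 is Aa.
II-3 is unaffected so carries A and passed a to III-4 (aa), so II-3 is Aa.
III-2 is an unaffected offspring of II-2 (Aa) × II-3 (Aa), whose cross gives 1/4 AA : 1/2 Aa : 1/4 aa; conditioning on being unaffected, III-2 is AA with probability 1/3, Aa with probability 2/3.
II-1 is unaffected so carries A and received a from I-1 (aa), so II-1 is Aa.
Summing over parental genotype combinations, P(offspring is unaffected) = 1/3·1 + 2/3·3/4 = 5/6.

5/6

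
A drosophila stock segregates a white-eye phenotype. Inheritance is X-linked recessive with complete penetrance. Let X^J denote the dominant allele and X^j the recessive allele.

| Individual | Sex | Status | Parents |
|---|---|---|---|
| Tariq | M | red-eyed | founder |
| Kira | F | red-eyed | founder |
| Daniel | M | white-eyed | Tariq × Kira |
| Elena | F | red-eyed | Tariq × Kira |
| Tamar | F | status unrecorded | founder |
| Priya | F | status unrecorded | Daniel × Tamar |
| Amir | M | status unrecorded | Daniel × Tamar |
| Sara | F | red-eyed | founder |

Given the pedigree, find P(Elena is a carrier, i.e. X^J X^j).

Tariq is red-eyed, so Tariq is X^J Y.
Kira is red-eyed so carries J and passed j to Daniel (X^j Y), so Kira is X^J X^j.
Their cross gives offspring ratios 1/2 X^J X^J : 1/2 X^J X^j. Conditioning on Elena being red-eyed, P(X^J X^j) = 1/2 / 1 = 1/2.

1/2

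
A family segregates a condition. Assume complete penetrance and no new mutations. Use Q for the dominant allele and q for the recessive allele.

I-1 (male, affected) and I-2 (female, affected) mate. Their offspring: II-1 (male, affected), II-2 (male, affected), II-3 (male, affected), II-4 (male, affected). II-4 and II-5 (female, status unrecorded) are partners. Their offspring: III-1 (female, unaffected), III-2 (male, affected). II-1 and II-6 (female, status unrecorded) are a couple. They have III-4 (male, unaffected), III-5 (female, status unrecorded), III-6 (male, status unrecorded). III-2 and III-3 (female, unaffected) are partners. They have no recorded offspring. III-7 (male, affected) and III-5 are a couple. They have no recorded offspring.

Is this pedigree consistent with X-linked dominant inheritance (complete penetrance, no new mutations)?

Under X-linked dominant, III-1 (unaffected, female) cannot arise from II-4 (affected) × II-5 (unrecorded).

No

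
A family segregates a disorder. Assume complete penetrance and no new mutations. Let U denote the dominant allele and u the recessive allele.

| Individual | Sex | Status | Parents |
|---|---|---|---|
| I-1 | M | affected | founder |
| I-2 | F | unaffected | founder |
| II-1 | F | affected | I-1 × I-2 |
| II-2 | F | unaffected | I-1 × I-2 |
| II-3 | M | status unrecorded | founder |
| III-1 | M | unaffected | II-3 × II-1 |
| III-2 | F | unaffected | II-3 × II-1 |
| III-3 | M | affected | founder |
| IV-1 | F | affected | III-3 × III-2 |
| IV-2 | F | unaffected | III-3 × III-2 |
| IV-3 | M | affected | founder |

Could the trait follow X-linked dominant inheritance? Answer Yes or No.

No

Under X-linked dominant, II-2 (unaffected, female) cannot arise from I-1 (affected) × I-2 (unaffected).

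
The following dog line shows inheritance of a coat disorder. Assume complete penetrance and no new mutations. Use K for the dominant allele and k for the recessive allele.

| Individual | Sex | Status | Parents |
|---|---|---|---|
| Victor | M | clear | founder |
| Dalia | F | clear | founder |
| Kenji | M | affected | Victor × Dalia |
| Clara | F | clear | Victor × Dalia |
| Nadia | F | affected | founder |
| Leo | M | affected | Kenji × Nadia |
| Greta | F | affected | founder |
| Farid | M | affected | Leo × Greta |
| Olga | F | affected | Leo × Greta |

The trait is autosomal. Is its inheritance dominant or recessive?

recessive

Victor and Dalia are both clear yet have an affected child Kenji. Under dominance, an affected child requires at least one affected parent, so the trait cannot be dominant.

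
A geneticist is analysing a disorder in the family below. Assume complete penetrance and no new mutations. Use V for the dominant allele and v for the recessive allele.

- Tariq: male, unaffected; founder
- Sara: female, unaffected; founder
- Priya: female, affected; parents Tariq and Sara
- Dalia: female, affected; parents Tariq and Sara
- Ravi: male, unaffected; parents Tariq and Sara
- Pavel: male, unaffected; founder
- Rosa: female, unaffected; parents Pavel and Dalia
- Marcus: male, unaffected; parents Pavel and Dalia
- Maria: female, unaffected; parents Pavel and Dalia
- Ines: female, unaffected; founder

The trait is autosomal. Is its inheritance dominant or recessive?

recessive

Tariq and Sara are both unaffected yet have an affected child Priya. Under dominance, an affected child requires at least one affected parent, so the trait cannot be dominant.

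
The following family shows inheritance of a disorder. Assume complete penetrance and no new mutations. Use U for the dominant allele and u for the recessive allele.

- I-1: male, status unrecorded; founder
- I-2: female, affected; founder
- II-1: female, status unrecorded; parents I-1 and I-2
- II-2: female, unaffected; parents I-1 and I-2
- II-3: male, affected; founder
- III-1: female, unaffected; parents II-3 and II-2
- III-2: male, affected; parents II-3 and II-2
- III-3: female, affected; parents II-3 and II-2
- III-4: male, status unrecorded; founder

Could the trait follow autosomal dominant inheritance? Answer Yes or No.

Yes

A consistent assignment under autosomal dominant exists: I-1 Uu, I-2 Uu, II-1 UU, II-2 uu, II-3 Uu, III-1 uu, III-2 Uu, III-3 Uu, III-4 UU.
In this assignment every recorded phenotype matches its genotype and every non-founder's genotype is obtainable from its parents' genotypes, so the pedigree is consistent.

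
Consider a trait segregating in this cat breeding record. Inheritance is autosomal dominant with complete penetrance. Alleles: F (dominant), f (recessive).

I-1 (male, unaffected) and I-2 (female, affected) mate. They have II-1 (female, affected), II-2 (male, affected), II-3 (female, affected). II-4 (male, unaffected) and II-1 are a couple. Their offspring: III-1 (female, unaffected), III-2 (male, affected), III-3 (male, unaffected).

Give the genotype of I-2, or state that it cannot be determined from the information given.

cannot be determined

I-2's phenotype allows FF or Ff, and no parent or child forces a single allele at both positions; consistent genotype assignments exist with I-2 as FF or Ff.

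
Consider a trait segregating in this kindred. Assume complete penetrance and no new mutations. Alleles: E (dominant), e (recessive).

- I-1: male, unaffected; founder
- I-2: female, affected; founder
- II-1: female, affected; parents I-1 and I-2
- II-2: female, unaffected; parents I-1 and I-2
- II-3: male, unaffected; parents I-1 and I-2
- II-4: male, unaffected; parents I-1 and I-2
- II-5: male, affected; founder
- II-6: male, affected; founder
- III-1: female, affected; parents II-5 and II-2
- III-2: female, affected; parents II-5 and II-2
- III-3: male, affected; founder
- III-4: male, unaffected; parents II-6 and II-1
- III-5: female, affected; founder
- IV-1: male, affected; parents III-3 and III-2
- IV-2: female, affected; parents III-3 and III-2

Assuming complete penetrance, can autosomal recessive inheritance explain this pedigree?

Under autosomal recessive, III-4 (unaffected, male) cannot arise from II-6 (affected) × II-1 (affected).

No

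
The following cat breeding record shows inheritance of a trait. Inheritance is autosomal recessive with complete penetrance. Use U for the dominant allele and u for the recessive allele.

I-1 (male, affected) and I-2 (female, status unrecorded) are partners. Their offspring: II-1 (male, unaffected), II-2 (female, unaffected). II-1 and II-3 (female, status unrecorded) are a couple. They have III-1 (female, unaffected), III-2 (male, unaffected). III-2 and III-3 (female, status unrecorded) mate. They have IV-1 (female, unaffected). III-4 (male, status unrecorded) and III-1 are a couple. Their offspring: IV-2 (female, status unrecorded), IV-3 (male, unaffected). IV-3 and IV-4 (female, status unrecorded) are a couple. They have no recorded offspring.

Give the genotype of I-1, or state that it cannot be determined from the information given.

I-1 is affected, so I-1 is uu.

uu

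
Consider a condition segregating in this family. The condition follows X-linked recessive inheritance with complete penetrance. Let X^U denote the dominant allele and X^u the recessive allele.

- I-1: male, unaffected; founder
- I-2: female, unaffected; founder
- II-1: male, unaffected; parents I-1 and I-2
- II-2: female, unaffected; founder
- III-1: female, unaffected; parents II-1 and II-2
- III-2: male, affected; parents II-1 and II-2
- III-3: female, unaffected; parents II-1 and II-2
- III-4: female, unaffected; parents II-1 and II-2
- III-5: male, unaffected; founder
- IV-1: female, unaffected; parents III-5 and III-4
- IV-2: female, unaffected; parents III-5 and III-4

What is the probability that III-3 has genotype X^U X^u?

II-1 is unaffected, so II-1 is X^U Y.
II-2 is unaffected so carries U and passed u to III-2 (X^u Y), so II-2 is X^U X^u.
Their cross gives offspring ratios 1/2 X^U X^U : 1/2 X^U X^u. Conditioning on III-3 being unaffected, P(X^U X^u) = 1/2 / 1 = 1/2.

1/2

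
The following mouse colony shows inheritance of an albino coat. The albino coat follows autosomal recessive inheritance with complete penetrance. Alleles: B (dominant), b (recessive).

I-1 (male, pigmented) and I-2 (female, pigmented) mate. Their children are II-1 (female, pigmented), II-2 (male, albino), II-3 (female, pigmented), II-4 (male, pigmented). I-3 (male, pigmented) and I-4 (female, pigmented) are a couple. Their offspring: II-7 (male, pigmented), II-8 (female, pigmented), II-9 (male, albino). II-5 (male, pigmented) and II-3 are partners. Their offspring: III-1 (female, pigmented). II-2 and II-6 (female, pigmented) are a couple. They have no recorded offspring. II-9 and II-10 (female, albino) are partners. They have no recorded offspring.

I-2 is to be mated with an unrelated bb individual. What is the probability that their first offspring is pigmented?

1/2

I-2 is pigmented so carries B and passed b to II-2 (bb), so I-2 is Bb.
The cross gives 1/2 Bb : 1/2 bb, so P(offspring is pigmented) = 1/2.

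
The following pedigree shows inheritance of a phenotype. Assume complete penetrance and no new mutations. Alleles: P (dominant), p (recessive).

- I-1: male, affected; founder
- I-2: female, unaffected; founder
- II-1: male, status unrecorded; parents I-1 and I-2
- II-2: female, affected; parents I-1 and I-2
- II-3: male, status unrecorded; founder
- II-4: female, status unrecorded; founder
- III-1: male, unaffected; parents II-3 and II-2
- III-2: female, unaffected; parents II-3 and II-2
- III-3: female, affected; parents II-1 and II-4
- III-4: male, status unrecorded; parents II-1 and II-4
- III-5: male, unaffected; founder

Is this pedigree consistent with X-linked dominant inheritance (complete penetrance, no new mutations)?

A consistent assignment under X-linked dominant exists: I-1 X^P Y, I-2 X^p X^p, II-1 X^p Y, II-2 X^P X^p, II-3 X^p Y, II-4 X^P X^P, III-1 X^p Y, III-2 X^p X^p, III-3 X^P X^p, III-4 X^P Y, III-5 X^p Y.
In this assignment every recorded phenotype matches its genotype and every non-founder's genotype is obtainable from its parents' genotypes, so the pedigree is consistent.

Yes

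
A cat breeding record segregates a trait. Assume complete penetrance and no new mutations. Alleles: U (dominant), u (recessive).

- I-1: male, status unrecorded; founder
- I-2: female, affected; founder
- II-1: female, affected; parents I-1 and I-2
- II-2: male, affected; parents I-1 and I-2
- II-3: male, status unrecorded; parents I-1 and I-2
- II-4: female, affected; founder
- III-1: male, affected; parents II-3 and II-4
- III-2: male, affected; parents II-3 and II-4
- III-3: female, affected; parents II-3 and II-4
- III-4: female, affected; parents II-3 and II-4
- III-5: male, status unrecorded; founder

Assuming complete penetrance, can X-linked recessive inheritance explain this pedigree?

Yes

A consistent assignment under X-linked recessive exists: I-1 X^u Y, I-2 X^u X^u, II-1 X^u X^u, II-2 X^u Y, II-3 X^u Y, II-4 X^u X^u, III-1 X^u Y, III-2 X^u Y, III-3 X^u X^u, III-4 X^u X^u, III-5 X^U Y.
In this assignment every recorded phenotype matches its genotype and every non-founder's genotype is obtainable from its parents' genotypes, so the pedigree is consistent.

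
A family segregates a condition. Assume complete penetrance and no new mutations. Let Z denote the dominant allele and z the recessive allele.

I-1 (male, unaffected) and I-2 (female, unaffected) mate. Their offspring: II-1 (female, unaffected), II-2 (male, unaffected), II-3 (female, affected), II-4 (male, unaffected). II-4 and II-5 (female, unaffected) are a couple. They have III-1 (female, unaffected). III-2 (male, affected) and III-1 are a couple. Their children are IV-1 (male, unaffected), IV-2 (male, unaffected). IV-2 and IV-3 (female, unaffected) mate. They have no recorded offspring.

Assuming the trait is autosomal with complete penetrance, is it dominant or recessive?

I-1 and I-2 are both unaffected yet have an affected child II-3. Under dominance, an affected child requires at least one affected parent, so the trait cannot be dominant.

recessive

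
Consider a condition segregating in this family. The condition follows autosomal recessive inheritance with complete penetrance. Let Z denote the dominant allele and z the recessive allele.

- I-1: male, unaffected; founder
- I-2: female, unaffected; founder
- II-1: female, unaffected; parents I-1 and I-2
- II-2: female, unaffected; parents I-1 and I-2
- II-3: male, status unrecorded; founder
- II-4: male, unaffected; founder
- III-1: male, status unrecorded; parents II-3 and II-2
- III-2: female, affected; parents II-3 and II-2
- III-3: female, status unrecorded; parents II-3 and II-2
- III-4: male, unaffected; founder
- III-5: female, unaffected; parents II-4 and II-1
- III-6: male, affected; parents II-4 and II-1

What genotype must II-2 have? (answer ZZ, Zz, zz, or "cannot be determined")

Zz

From phenotype alone, II-2 is ZZ or Zz.
II-2 is unaffected so carries Z and passed z to III-2 (zz), so II-2 is Zz.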